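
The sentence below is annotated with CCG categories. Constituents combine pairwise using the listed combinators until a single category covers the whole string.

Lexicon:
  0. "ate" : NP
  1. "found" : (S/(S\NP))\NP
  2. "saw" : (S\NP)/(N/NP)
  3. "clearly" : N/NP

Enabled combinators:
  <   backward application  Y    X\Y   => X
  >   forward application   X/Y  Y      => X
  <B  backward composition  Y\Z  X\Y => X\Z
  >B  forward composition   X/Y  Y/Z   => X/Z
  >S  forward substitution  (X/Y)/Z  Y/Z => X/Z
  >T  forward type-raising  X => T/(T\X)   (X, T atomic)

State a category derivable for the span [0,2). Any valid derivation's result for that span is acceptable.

[0,4] S   >
  [0,2] S/(S\NP)   <
    [0,1] "ate" : NP
    [1,2] "found" : (S/(S\NP))\NP
  [2,4] S\NP   >
    [2,3] "saw" : (S\NP)/(N/NP)
    [3,4] "clearly" : N/NP

S/(S\NP)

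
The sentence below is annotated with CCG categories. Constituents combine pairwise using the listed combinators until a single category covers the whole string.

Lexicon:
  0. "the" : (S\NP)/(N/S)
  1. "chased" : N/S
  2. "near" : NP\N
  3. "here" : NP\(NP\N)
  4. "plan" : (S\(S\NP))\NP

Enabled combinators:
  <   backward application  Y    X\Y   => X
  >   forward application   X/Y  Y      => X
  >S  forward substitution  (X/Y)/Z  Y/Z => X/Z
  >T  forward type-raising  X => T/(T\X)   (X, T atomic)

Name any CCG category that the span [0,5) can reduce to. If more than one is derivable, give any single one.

S

[0,5] S   <
  [0,2] S\NP   >
    [0,1] "the" : (S\NP)/(N/S)
    [1,2] "chased" : N/S
  [2,5] S\(S\NP)   <
    [2,4] NP   <
      [2,3] "near" : NP\N
      [3,4] "here" : NP\(NP\N)
    [4,5] "plan" : (S\(S\NP))\NP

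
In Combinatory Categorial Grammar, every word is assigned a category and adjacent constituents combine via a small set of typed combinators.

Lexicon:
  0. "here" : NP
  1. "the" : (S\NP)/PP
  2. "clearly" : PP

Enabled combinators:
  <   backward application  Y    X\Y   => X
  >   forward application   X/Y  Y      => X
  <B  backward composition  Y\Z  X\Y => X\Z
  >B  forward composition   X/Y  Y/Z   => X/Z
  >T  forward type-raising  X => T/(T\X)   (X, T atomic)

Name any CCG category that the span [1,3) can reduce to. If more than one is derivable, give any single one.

[0,3] S   <
  [0,1] "here" : NP
  [1,3] S\NP   >
    [1,2] "the" : (S\NP)/PP
    [2,3] "clearly" : PP

S\NP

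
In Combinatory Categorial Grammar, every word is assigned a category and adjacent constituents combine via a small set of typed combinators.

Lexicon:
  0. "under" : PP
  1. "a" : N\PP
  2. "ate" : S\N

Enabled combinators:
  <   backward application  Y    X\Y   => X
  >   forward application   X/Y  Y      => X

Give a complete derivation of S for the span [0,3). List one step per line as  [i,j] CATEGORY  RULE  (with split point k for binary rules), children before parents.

[0,3] S   <
  [0,2] N   <
    [0,1] "under" : PP
    [1,2] "a" : N\PP
  [2,3] "ate" : S\N

[0,1] PP  lex  "under"
[1,2] N\PP  lex  "a"
[0,2] N  <  k=1
[2,3] S\N  lex  "ate"
[0,3] S  <  k=2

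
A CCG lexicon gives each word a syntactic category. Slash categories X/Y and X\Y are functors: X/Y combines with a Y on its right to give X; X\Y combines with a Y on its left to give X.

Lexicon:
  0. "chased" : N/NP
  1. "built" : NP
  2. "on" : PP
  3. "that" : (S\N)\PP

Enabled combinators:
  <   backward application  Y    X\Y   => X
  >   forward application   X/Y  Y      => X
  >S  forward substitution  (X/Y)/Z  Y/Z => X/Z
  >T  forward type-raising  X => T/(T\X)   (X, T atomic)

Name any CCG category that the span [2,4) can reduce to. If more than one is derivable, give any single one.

S\N

[0,4] S   <
  [0,2] N   >
    [0,1] "chased" : N/NP
    [1,2] "built" : NP
  [2,4] S\N   <
    [2,3] "on" : PP
    [3,4] "that" : (S\N)\PP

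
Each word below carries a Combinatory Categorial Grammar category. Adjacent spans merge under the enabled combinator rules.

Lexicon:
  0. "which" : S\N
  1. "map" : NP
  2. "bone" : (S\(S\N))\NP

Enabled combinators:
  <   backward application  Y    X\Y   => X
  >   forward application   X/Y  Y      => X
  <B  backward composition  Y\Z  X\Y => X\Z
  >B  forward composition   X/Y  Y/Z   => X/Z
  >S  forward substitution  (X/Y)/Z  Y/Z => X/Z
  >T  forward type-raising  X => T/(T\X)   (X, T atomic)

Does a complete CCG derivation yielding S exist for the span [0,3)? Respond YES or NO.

YES

[0,3] S   <
  [0,1] "which" : S\N
  [1,3] S\(S\N)   <
    [1,2] "map" : NP
    [2,3] "bone" : (S\(S\N))\NP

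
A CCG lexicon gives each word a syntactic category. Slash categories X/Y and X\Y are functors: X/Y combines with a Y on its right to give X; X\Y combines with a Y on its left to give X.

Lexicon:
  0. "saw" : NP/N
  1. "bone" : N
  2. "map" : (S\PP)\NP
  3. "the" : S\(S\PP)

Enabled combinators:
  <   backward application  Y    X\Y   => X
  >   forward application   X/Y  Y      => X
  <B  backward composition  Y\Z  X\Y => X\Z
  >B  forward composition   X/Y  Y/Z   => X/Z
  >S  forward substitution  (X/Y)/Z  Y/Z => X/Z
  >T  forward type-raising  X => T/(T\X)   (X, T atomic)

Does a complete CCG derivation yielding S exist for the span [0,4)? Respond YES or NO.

[0,4] S   <
  [0,3] S\PP   <
    [0,2] NP   >
      [0,1] "saw" : NP/N
      [1,2] "bone" : N
    [2,3] "map" : (S\PP)\NP
  [3,4] "the" : S\(S\PP)

YES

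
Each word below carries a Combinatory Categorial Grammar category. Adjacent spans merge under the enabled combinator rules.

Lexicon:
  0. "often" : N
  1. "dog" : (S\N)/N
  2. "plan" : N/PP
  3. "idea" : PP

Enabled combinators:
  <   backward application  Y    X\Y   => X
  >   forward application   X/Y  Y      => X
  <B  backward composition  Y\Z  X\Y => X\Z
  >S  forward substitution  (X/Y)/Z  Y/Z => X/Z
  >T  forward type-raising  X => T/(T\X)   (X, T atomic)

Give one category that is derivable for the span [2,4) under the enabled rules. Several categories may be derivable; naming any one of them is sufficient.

N

[0,4] S   <
  [0,1] "often" : N
  [1,4] S\N   >
    [1,2] "dog" : (S\N)/N
    [2,4] N   >
      [2,3] "plan" : N/PP
      [3,4] "idea" : PP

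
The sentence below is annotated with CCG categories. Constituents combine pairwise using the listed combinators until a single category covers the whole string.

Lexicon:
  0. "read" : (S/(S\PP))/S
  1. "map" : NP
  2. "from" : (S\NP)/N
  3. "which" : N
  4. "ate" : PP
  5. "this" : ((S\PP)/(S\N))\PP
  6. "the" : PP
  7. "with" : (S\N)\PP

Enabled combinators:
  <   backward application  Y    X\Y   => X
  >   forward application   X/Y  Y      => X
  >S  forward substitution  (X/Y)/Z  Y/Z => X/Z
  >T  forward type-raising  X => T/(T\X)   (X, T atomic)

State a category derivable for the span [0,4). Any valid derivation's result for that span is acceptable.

[0,8] S   >
  [0,4] S/(S\PP)   >
    [0,1] "read" : (S/(S\PP))/S
    [1,4] S   <
      [1,2] "map" : NP
      [2,4] S\NP   >
        [2,3] "from" : (S\NP)/N
        [3,4] "which" : N
  [4,8] S\PP   >
    [4,6] (S\PP)/(S\N)   <
      [4,5] "ate" : PP
      [5,6] "this" : ((S\PP)/(S\N))\PP
    [6,8] S\N   <
      [6,7] "the" : PP
      [7,8] "with" : (S\N)\PP

S/(S\PP)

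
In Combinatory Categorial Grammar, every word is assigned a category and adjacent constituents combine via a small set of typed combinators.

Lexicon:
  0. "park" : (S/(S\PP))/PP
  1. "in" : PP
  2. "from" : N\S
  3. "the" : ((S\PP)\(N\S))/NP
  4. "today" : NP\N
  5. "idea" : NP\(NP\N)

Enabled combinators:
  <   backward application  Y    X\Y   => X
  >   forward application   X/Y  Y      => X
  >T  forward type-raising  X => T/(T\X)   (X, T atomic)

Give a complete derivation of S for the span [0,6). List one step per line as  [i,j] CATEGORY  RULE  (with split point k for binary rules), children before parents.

[0,6] S   >
  [0,2] S/(S\PP)   >
    [0,1] "park" : (S/(S\PP))/PP
    [1,2] "in" : PP
  [2,6] S\PP   <
    [2,3] "from" : N\S
    [3,6] (S\PP)\(N\S)   >
      [3,4] "the" : ((S\PP)\(N\S))/NP
      [4,6] NP   <
        [4,5] "today" : NP\N
        [5,6] "idea" : NP\(NP\N)

[0,1] (S/(S\PP))/PP  lex  "park"
[1,2] PP  lex  "in"
[0,2] S/(S\PP)  >  k=1
[2,3] N\S  lex  "from"
[3,4] ((S\PP)\(N\S))/NP  lex  "the"
[4,5] NP\N  lex  "today"
[5,6] NP\(NP\N)  lex  "idea"
[4,6] NP  <  k=5
[3,6] (S\PP)\(N\S)  >  k=4
[2,6] S\PP  <  k=3
[0,6] S  >  k=2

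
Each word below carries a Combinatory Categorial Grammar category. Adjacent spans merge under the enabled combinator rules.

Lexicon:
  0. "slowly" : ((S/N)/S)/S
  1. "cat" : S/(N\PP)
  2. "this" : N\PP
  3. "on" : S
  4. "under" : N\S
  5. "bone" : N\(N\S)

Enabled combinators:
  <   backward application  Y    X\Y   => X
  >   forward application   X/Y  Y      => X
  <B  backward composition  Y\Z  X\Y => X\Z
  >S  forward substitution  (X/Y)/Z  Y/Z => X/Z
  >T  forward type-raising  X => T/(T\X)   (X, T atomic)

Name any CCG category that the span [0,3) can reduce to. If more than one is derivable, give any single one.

(S/N)/S

[0,6] S   >
  [0,4] S/N   >
    [0,3] (S/N)/S   >
      [0,1] "slowly" : ((S/N)/S)/S
      [1,3] S   >
        [1,2] "cat" : S/(N\PP)
        [2,3] "this" : N\PP
    [3,4] "on" : S
  [4,6] N   <
    [4,5] "under" : N\S
    [5,6] "bone" : N\(N\S)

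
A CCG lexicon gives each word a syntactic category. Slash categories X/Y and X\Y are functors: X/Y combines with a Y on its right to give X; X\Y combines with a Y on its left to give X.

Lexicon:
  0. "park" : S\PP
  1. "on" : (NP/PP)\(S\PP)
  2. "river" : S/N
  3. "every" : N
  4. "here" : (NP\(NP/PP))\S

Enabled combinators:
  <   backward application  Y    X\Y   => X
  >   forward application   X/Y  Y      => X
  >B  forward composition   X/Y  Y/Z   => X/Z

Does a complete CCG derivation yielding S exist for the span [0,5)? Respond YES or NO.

S\PP (NP/PP)\(S\PP) S/N N (NP\(NP/PP))\S
CKY chart[0,5] = {NP}; S ∉ chart

NO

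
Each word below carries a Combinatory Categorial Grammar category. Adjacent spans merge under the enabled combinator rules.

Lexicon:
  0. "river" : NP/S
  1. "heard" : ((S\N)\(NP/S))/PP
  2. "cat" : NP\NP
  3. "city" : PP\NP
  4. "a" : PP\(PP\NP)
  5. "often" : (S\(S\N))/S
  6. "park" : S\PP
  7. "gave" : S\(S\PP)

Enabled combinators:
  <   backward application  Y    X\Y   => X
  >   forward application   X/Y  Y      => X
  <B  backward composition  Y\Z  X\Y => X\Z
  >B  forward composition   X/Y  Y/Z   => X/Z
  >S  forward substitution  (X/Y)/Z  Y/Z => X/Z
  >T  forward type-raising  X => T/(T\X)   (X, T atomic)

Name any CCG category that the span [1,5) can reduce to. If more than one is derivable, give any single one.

[0,8] S   <
  [0,5] S\N   <
    [0,1] "river" : NP/S
    [1,5] (S\N)\(NP/S)   >
      [1,2] "heard" : ((S\N)\(NP/S))/PP
      [2,5] PP   <
        [2,4] PP\NP   <B
          [2,3] "cat" : NP\NP
          [3,4] "city" : PP\NP
        [4,5] "a" : PP\(PP\NP)
  [5,8] S\(S\N)   >
    [5,6] "often" : (S\(S\N))/S
    [6,8] S   <
      [6,7] "park" : S\PP
      [7,8] "gave" : S\(S\PP)

(S\N)\(NP/S)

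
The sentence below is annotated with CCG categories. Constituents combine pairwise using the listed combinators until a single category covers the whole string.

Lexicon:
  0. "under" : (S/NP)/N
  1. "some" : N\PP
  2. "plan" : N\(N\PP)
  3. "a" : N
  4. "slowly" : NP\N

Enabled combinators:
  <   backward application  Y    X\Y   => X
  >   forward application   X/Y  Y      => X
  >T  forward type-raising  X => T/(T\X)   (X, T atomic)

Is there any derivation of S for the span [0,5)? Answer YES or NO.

YES

[0,5] S   >
  [0,3] S/NP   >
    [0,1] "under" : (S/NP)/N
    [1,3] N   <
      [1,2] "some" : N\PP
      [2,3] "plan" : N\(N\PP)
  [3,5] NP   <
    [3,4] "a" : N
    [4,5] "slowly" : NP\N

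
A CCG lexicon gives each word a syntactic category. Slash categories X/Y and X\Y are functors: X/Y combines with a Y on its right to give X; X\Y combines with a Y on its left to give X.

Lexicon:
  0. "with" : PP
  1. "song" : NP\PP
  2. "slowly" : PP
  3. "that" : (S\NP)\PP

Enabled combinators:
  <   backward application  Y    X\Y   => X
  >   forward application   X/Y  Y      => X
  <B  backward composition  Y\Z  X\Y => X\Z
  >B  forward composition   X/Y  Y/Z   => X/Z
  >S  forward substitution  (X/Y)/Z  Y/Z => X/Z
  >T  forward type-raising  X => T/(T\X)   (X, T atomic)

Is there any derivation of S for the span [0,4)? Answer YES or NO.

[0,4] S   >
  [0,1] S/(S\PP)   >T
    [0,1] "with" : PP
  [1,4] S\PP   <B
    [1,2] "song" : NP\PP
    [2,4] S\NP   <
      [2,3] "slowly" : PP
      [3,4] "that" : (S\NP)\PP

YES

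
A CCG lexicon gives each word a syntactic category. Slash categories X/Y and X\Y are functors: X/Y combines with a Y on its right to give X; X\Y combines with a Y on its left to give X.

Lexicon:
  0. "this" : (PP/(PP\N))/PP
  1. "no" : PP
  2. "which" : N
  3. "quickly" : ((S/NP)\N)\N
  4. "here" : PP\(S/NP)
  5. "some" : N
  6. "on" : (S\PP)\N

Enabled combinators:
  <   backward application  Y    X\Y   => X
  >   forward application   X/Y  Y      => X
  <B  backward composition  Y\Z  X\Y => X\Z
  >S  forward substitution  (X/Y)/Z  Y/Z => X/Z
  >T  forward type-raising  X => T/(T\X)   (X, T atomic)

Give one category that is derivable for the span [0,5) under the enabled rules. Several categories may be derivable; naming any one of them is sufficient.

PP

[0,7] S   <
  [0,5] PP   >
    [0,2] PP/(PP\N)   >
      [0,1] "this" : (PP/(PP\N))/PP
      [1,2] "no" : PP
    [2,5] PP\N   <B
      [2,4] (S/NP)\N   <
        [2,3] "which" : N
        [3,4] "quickly" : ((S/NP)\N)\N
      [4,5] "here" : PP\(S/NP)
  [5,7] S\PP   <
    [5,6] "some" : N
    [6,7] "on" : (S\PP)\N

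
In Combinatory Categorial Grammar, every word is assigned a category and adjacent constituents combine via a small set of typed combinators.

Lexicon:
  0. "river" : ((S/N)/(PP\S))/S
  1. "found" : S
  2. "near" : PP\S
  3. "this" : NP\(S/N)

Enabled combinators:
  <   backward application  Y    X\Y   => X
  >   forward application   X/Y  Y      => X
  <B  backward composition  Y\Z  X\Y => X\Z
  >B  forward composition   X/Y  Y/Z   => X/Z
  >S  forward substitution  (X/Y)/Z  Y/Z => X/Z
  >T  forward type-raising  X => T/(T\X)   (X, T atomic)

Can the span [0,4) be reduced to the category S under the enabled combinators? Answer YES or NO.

NO

((S/N)/(PP\S))/S S PP\S NP\(S/N)
CKY chart[0,4] = {N/(N\NP), NP, NP/(NP\NP), PP/(PP\NP), S/(S\NP)}; S ∉ chart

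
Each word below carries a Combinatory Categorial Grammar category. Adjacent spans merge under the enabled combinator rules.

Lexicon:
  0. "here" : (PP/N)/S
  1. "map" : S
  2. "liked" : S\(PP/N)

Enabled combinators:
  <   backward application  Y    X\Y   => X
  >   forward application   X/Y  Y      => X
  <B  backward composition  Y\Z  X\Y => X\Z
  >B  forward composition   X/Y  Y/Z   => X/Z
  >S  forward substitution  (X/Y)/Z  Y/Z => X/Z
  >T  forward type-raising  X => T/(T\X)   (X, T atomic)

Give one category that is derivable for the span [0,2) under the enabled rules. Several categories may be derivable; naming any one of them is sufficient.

PP/N

[0,3] S   <
  [0,2] PP/N   >
    [0,1] "here" : (PP/N)/S
    [1,2] "map" : S
  [2,3] "liked" : S\(PP/N)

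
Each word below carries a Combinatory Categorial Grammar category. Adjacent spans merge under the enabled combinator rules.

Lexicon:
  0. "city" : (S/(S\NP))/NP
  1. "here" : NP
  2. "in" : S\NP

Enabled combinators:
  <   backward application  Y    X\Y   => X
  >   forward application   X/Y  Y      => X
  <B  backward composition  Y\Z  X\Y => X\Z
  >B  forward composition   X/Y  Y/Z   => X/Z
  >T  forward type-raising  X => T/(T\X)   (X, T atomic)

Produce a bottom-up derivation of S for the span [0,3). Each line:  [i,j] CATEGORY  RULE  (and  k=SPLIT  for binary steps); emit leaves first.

[0,1] (S/(S\NP))/NP  lex  "city"
[1,2] NP  lex  "here"
[0,2] S/(S\NP)  >  k=1
[2,3] S\NP  lex  "in"
[0,3] S  >  k=2

[0,3] S   >
  [0,2] S/(S\NP)   >
    [0,1] "city" : (S/(S\NP))/NP
    [1,2] "here" : NP
  [2,3] "in" : S\NP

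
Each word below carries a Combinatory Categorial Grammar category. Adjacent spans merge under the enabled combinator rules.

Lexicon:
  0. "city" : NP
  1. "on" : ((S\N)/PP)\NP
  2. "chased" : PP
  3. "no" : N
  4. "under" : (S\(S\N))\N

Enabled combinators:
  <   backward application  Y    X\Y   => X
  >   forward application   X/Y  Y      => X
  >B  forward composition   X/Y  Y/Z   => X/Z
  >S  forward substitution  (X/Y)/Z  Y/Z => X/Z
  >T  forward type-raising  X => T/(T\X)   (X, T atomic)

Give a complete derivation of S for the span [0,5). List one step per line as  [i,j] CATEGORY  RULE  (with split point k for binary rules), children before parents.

[0,5] S   <
  [0,3] S\N   >
    [0,2] (S\N)/PP   <
      [0,1] "city" : NP
      [1,2] "on" : ((S\N)/PP)\NP
    [2,3] "chased" : PP
  [3,5] S\(S\N)   <
    [3,4] "no" : N
    [4,5] "under" : (S\(S\N))\N

[0,1] NP  lex  "city"
[1,2] ((S\N)/PP)\NP  lex  "on"
[0,2] (S\N)/PP  <  k=1
[2,3] PP  lex  "chased"
[0,3] S\N  >  k=2
[3,4] N  lex  "no"
[4,5] (S\(S\N))\N  lex  "under"
[3,5] S\(S\N)  <  k=4
[0,5] S  <  k=3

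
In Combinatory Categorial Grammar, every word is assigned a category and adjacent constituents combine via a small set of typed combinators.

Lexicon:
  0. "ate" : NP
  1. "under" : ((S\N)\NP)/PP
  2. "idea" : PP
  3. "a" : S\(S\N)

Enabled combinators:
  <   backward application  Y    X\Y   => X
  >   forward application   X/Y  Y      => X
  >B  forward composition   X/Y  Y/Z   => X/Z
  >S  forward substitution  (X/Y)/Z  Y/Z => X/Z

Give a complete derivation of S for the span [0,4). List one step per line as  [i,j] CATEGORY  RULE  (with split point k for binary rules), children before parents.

[0,4] S   <
  [0,3] S\N   <
    [0,1] "ate" : NP
    [1,3] (S\N)\NP   >
      [1,2] "under" : ((S\N)\NP)/PP
      [2,3] "idea" : PP
  [3,4] "a" : S\(S\N)

[0,1] NP  lex  "ate"
[1,2] ((S\N)\NP)/PP  lex  "under"
[2,3] PP  lex  "idea"
[1,3] (S\N)\NP  >  k=2
[0,3] S\N  <  k=1
[3,4] S\(S\N)  lex  "a"
[0,4] S  <  k=3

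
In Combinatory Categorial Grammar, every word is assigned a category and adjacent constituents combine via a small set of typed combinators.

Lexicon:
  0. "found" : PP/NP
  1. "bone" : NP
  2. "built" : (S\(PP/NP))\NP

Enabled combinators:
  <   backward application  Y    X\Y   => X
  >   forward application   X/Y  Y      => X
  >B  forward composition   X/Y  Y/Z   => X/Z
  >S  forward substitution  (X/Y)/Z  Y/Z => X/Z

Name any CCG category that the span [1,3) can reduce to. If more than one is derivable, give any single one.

[0,3] S   <
  [0,1] "found" : PP/NP
  [1,3] S\(PP/NP)   <
    [1,2] "bone" : NP
    [2,3] "built" : (S\(PP/NP))\NP

S\(PP/NP)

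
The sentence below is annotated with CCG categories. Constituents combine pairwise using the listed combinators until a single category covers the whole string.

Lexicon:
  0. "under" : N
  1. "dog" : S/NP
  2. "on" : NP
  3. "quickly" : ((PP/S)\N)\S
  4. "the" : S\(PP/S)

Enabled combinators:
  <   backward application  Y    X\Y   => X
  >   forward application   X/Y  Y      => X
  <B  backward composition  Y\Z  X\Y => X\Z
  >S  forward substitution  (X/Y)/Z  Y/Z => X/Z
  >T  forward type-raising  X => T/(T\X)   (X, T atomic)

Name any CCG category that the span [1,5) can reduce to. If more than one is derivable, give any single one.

[0,5] S   >
  [0,1] S/(S\N)   >T
    [0,1] "under" : N
  [1,5] S\N   <B
    [1,4] (PP/S)\N   <
      [1,3] S   >
        [1,2] "dog" : S/NP
        [2,3] "on" : NP
      [3,4] "quickly" : ((PP/S)\N)\S
    [4,5] "the" : S\(PP/S)

S\N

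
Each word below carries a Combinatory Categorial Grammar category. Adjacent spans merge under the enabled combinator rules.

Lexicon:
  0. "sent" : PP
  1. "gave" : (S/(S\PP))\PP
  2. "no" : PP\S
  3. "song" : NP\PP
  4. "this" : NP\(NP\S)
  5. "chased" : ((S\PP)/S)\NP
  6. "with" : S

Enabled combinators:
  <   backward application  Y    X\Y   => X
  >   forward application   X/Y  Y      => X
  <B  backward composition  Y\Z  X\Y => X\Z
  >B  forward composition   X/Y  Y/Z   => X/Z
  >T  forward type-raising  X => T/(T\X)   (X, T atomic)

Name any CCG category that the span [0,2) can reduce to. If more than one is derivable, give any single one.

[0,7] S   >
  [0,2] S/(S\PP)   <
    [0,1] "sent" : PP
    [1,2] "gave" : (S/(S\PP))\PP
  [2,7] S\PP   >
    [2,6] (S\PP)/S   <
      [2,5] NP   <
        [2,4] NP\S   <B
          [2,3] "no" : PP\S
          [3,4] "song" : NP\PP
        [4,5] "this" : NP\(NP\S)
      [5,6] "chased" : ((S\PP)/S)\NP
    [6,7] "with" : S

S/(S\PP)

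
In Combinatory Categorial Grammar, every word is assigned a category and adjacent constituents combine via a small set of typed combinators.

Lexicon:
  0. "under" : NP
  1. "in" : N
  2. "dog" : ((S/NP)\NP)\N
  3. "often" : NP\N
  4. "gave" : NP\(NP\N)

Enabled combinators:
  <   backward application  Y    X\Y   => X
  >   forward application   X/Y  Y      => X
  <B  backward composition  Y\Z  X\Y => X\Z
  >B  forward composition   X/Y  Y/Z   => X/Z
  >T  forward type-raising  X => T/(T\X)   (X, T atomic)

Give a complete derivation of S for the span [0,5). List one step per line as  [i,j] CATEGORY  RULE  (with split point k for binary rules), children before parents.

[0,5] S   >
  [0,3] S/NP   <
    [0,1] "under" : NP
    [1,3] (S/NP)\NP   <
      [1,2] "in" : N
      [2,3] "dog" : ((S/NP)\NP)\N
  [3,5] NP   <
    [3,4] "often" : NP\N
    [4,5] "gave" : NP\(NP\N)

[0,1] NP  lex  "under"
[1,2] N  lex  "in"
[2,3] ((S/NP)\NP)\N  lex  "dog"
[1,3] (S/NP)\NP  <  k=2
[0,3] S/NP  <  k=1
[3,4] NP\N  lex  "often"
[4,5] NP\(NP\N)  lex  "gave"
[3,5] NP  <  k=4
[0,5] S  >  k=3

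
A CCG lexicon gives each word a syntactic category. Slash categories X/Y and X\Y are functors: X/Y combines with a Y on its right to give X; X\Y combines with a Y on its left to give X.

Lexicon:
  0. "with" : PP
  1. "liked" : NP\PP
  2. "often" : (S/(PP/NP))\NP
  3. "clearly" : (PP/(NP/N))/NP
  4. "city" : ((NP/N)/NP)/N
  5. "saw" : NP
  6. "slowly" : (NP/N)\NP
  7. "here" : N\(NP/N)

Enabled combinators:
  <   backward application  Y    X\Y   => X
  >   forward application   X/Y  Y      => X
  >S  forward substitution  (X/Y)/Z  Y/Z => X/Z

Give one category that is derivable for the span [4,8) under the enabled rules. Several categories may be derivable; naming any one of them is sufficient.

(NP/N)/NP

[0,8] S   >
  [0,3] S/(PP/NP)   <
    [0,2] NP   <
      [0,1] "with" : PP
      [1,2] "liked" : NP\PP
    [2,3] "often" : (S/(PP/NP))\NP
  [3,8] PP/NP   >S
    [3,4] "clearly" : (PP/(NP/N))/NP
    [4,8] (NP/N)/NP   >
      [4,5] "city" : ((NP/N)/NP)/N
      [5,8] N   <
        [5,7] NP/N   <
          [5,6] "saw" : NP
          [6,7] "slowly" : (NP/N)\NP
        [7,8] "here" : N\(NP/N)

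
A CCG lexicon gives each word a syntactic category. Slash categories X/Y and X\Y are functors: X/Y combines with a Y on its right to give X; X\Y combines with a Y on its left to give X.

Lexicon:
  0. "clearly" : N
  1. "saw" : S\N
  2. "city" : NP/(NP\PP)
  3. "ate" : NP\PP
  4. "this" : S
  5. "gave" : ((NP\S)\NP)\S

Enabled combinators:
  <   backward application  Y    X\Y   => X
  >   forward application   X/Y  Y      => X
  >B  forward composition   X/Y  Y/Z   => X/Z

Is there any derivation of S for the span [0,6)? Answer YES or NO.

N S\N NP/(NP\PP) NP\PP S ((NP\S)\NP)\S
CKY chart[0,6] = {NP}; S ∉ chart

NO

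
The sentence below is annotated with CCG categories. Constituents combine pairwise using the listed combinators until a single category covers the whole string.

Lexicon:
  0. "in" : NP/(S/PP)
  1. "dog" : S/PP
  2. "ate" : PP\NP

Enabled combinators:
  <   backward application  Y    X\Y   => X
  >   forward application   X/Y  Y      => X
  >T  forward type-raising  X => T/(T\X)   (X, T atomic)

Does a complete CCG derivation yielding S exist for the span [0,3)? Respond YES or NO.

NP/(S/PP) S/PP PP\NP
CKY chart[0,3] = {N/(N\PP), NP/(NP\PP), PP, PP/(PP\PP), S/(S\PP)}; S ∉ chart

NO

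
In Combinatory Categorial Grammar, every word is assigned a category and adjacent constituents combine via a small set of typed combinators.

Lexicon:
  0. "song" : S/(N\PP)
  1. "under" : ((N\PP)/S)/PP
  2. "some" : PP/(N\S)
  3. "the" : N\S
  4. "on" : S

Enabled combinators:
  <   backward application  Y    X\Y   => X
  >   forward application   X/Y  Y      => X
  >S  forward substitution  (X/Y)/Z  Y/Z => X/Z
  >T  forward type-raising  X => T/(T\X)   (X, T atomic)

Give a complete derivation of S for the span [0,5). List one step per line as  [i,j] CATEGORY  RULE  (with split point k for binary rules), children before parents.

[0,5] S   >
  [0,1] "song" : S/(N\PP)
  [1,5] N\PP   >
    [1,4] (N\PP)/S   >
      [1,2] "under" : ((N\PP)/S)/PP
      [2,4] PP   >
        [2,3] "some" : PP/(N\S)
        [3,4] "the" : N\S
    [4,5] "on" : S

[0,1] S/(N\PP)  lex  "song"
[1,2] ((N\PP)/S)/PP  lex  "under"
[2,3] PP/(N\S)  lex  "some"
[3,4] N\S  lex  "the"
[2,4] PP  >  k=3
[1,4] (N\PP)/S  >  k=2
[4,5] S  lex  "on"
[1,5] N\PP  >  k=4
[0,5] S  >  k=1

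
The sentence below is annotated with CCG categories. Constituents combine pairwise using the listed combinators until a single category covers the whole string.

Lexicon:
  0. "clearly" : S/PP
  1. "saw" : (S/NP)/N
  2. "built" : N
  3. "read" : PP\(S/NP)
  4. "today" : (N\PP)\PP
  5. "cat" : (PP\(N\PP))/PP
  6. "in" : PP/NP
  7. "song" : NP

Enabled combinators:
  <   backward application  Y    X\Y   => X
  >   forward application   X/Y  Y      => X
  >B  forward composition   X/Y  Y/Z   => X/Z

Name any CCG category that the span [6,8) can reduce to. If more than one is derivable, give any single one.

[0,8] S   >
  [0,1] "clearly" : S/PP
  [1,8] PP   <
    [1,5] N\PP   <
      [1,4] PP   <
        [1,3] S/NP   >
          [1,2] "saw" : (S/NP)/N
          [2,3] "built" : N
        [3,4] "read" : PP\(S/NP)
      [4,5] "today" : (N\PP)\PP
    [5,8] PP\(N\PP)   >
      [5,6] "cat" : (PP\(N\PP))/PP
      [6,8] PP   >
        [6,7] "in" : PP/NP
        [7,8] "song" : NP

PP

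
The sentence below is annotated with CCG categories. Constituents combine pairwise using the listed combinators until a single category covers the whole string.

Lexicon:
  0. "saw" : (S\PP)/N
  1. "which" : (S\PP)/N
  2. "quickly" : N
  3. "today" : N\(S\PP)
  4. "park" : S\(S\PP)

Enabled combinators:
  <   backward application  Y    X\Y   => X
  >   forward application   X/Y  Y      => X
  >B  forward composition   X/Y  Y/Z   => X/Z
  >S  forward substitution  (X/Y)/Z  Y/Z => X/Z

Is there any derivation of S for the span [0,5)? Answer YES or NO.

[0,5] S   <
  [0,4] S\PP   >
    [0,1] "saw" : (S\PP)/N
    [1,4] N   <
      [1,3] S\PP   >
        [1,2] "which" : (S\PP)/N
        [2,3] "quickly" : N
      [3,4] "today" : N\(S\PP)
  [4,5] "park" : S\(S\PP)

YES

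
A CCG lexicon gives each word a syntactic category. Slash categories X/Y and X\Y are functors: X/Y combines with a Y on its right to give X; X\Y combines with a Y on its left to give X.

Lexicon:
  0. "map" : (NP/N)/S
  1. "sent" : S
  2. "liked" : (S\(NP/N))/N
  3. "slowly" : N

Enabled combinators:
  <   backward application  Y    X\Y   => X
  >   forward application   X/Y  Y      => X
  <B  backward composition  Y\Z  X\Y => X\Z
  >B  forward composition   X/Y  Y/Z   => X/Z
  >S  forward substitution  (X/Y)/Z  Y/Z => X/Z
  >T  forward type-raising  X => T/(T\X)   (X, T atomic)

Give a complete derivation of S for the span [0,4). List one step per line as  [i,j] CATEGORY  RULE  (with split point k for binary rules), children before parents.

[0,1] (NP/N)/S  lex  "map"
[1,2] S  lex  "sent"
[0,2] NP/N  >  k=1
[2,3] (S\(NP/N))/N  lex  "liked"
[3,4] N  lex  "slowly"
[2,4] S\(NP/N)  >  k=3
[0,4] S  <  k=2

[0,4] S   <
  [0,2] NP/N   >
    [0,1] "map" : (NP/N)/S
    [1,2] "sent" : S
  [2,4] S\(NP/N)   >
    [2,3] "liked" : (S\(NP/N))/N
    [3,4] "slowly" : N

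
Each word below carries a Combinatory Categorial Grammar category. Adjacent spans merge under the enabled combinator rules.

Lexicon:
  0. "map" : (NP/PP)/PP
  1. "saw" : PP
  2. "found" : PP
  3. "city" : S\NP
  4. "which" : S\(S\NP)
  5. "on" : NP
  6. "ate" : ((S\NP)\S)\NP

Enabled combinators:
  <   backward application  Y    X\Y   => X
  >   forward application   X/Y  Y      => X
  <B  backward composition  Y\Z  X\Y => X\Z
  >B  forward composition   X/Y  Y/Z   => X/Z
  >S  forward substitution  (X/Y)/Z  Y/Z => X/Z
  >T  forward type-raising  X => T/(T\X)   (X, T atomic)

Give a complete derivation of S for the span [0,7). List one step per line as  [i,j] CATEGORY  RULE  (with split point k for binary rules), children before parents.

[0,1] (NP/PP)/PP  lex  "map"
[1,2] PP  lex  "saw"
[0,2] NP/PP  >  k=1
[2,3] PP  lex  "found"
[0,3] NP  >  k=2
[3,4] S\NP  lex  "city"
[4,5] S\(S\NP)  lex  "which"
[3,5] S  <  k=4
[5,6] NP  lex  "on"
[6,7] ((S\NP)\S)\NP  lex  "ate"
[5,7] (S\NP)\S  <  k=6
[3,7] S\NP  <  k=5
[0,7] S  <  k=3

[0,7] S   <
  [0,3] NP   >
    [0,2] NP/PP   >
      [0,1] "map" : (NP/PP)/PP
      [1,2] "saw" : PP
    [2,3] "found" : PP
  [3,7] S\NP   <
    [3,5] S   <
      [3,4] "city" : S\NP
      [4,5] "which" : S\(S\NP)
    [5,7] (S\NP)\S   <
      [5,6] "on" : NP
      [6,7] "ate" : ((S\NP)\S)\NP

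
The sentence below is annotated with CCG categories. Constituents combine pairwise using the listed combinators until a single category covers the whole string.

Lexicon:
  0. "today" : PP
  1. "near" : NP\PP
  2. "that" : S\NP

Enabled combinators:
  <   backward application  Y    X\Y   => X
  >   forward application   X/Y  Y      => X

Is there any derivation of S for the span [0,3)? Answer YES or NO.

YES

[0,3] S   <
  [0,2] NP   <
    [0,1] "today" : PP
    [1,2] "near" : NP\PP
  [2,3] "that" : S\NP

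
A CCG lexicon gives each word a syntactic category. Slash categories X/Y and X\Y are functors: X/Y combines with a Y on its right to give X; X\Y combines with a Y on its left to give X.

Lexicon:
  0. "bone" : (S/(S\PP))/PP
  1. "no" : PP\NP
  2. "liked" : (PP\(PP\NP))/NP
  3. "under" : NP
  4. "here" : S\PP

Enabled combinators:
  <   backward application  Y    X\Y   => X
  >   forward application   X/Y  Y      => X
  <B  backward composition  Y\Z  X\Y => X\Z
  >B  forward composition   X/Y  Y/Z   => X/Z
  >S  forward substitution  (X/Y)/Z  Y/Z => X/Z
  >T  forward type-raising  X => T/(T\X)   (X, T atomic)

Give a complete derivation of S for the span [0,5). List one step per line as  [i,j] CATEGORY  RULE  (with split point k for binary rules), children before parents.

[0,5] S   >
  [0,4] S/(S\PP)   >
    [0,1] "bone" : (S/(S\PP))/PP
    [1,4] PP   <
      [1,2] "no" : PP\NP
      [2,4] PP\(PP\NP)   >
        [2,3] "liked" : (PP\(PP\NP))/NP
        [3,4] "under" : NP
  [4,5] "here" : S\PP

[0,1] (S/(S\PP))/PP  lex  "bone"
[1,2] PP\NP  lex  "no"
[2,3] (PP\(PP\NP))/NP  lex  "liked"
[3,4] NP  lex  "under"
[2,4] PP\(PP\NP)  >  k=3
[1,4] PP  <  k=2
[0,4] S/(S\PP)  >  k=1
[4,5] S\PP  lex  "here"
[0,5] S  >  k=4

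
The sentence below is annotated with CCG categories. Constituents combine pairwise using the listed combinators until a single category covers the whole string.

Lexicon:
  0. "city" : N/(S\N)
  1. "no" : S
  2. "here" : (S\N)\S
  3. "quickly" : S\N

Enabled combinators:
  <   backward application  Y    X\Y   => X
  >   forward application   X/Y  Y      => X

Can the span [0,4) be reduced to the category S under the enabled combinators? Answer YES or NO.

YES

[0,4] S   <
  [0,3] N   >
    [0,1] "city" : N/(S\N)
    [1,3] S\N   <
      [1,2] "no" : S
      [2,3] "here" : (S\N)\S
  [3,4] "quickly" : S\N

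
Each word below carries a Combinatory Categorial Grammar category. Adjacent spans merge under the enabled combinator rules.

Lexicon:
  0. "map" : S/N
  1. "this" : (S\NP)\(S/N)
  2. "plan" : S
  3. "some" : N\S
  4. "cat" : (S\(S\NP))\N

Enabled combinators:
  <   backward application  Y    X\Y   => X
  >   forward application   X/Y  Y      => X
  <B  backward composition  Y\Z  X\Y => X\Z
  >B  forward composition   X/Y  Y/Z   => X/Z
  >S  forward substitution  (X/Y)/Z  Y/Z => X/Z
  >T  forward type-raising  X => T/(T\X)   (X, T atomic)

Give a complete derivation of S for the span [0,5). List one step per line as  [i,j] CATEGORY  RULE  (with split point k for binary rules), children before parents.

[0,5] S   <
  [0,2] S\NP   <
    [0,1] "map" : S/N
    [1,2] "this" : (S\NP)\(S/N)
  [2,5] S\(S\NP)   <
    [2,4] N   >
      [2,3] N/(N\S)   >T
        [2,3] "plan" : S
      [3,4] "some" : N\S
    [4,5] "cat" : (S\(S\NP))\N

[0,1] S/N  lex  "map"
[1,2] (S\NP)\(S/N)  lex  "this"
[0,2] S\NP  <  k=1
[2,3] S  lex  "plan"
[2,3] N/(N\S)  >T
[3,4] N\S  lex  "some"
[2,4] N  >  k=3
[4,5] (S\(S\NP))\N  lex  "cat"
[2,5] S\(S\NP)  <  k=4
[0,5] S  <  k=2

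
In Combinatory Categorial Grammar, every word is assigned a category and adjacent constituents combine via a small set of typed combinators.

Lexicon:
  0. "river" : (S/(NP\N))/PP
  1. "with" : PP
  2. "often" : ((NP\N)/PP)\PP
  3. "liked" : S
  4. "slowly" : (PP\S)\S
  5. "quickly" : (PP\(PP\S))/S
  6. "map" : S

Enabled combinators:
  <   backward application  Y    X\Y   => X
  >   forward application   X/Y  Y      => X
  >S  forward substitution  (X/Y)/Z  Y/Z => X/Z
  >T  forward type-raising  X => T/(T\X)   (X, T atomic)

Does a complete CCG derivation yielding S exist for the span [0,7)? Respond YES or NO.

YES

[0,7] S   >
  [0,3] S/PP   >S
    [0,1] "river" : (S/(NP\N))/PP
    [1,3] (NP\N)/PP   <
      [1,2] "with" : PP
      [2,3] "often" : ((NP\N)/PP)\PP
  [3,7] PP   <
    [3,5] PP\S   <
      [3,4] "liked" : S
      [4,5] "slowly" : (PP\S)\S
    [5,7] PP\(PP\S)   >
      [5,6] "quickly" : (PP\(PP\S))/S
      [6,7] "map" : S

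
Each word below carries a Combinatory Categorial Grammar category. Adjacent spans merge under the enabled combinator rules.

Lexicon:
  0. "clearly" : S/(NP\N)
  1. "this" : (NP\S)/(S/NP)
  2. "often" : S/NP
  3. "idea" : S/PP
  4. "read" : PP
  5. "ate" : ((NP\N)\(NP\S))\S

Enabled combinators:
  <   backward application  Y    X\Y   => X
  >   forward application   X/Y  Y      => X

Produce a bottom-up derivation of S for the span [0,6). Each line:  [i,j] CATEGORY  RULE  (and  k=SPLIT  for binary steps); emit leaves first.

[0,1] S/(NP\N)  lex  "clearly"
[1,2] (NP\S)/(S/NP)  lex  "this"
[2,3] S/NP  lex  "often"
[1,3] NP\S  >  k=2
[3,4] S/PP  lex  "idea"
[4,5] PP  lex  "read"
[3,5] S  >  k=4
[5,6] ((NP\N)\(NP\S))\S  lex  "ate"
[3,6] (NP\N)\(NP\S)  <  k=5
[1,6] NP\N  <  k=3
[0,6] S  >  k=1

[0,6] S   >
  [0,1] "clearly" : S/(NP\N)
  [1,6] NP\N   <
    [1,3] NP\S   >
      [1,2] "this" : (NP\S)/(S/NP)
      [2,3] "often" : S/NP
    [3,6] (NP\N)\(NP\S)   <
      [3,5] S   >
        [3,4] "idea" : S/PP
        [4,5] "read" : PP
      [5,6] "ate" : ((NP\N)\(NP\S))\S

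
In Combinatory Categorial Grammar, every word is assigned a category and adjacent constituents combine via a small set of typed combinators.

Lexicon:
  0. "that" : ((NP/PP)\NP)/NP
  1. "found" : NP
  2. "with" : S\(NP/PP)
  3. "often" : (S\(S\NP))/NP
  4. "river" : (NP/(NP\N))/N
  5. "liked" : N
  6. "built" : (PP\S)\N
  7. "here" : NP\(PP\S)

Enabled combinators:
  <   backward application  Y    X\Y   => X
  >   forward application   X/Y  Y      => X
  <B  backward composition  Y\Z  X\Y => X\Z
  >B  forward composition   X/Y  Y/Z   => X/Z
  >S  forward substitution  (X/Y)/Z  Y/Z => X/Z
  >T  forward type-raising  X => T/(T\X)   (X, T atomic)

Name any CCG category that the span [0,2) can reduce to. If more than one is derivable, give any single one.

[0,8] S   <
  [0,3] S\NP   <B
    [0,2] (NP/PP)\NP   >
      [0,1] "that" : ((NP/PP)\NP)/NP
      [1,2] "found" : NP
    [2,3] "with" : S\(NP/PP)
  [3,8] S\(S\NP)   >
    [3,4] "often" : (S\(S\NP))/NP
    [4,8] NP   >
      [4,6] NP/(NP\N)   >
        [4,5] "river" : (NP/(NP\N))/N
        [5,6] "liked" : N
      [6,8] NP\N   <B
        [6,7] "built" : (PP\S)\N
        [7,8] "here" : NP\(PP\S)

(NP/PP)\NP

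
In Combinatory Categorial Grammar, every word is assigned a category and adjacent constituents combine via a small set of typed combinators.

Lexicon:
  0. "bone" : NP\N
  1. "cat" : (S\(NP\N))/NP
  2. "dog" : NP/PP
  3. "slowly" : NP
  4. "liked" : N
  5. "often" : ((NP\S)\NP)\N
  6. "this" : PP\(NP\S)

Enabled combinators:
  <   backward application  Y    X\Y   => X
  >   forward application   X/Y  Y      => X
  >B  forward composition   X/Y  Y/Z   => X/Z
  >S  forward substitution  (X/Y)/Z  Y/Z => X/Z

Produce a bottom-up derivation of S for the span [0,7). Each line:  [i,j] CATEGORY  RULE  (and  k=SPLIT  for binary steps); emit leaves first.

[0,7] S   <
  [0,1] "bone" : NP\N
  [1,7] S\(NP\N)   >
    [1,2] "cat" : (S\(NP\N))/NP
    [2,7] NP   >
      [2,3] "dog" : NP/PP
      [3,7] PP   <
        [3,6] NP\S   <
          [3,4] "slowly" : NP
          [4,6] (NP\S)\NP   <
            [4,5] "liked" : N
            [5,6] "often" : ((NP\S)\NP)\N
        [6,7] "this" : PP\(NP\S)

[0,1] NP\N  lex  "bone"
[1,2] (S\(NP\N))/NP  lex  "cat"
[2,3] NP/PP  lex  "dog"
[3,4] NP  lex  "slowly"
[4,5] N  lex  "liked"
[5,6] ((NP\S)\NP)\N  lex  "often"
[4,6] (NP\S)\NP  <  k=5
[3,6] NP\S  <  k=4
[6,7] PP\(NP\S)  lex  "this"
[3,7] PP  <  k=6
[2,7] NP  >  k=3
[1,7] S\(NP\N)  >  k=2
[0,7] S  <  k=1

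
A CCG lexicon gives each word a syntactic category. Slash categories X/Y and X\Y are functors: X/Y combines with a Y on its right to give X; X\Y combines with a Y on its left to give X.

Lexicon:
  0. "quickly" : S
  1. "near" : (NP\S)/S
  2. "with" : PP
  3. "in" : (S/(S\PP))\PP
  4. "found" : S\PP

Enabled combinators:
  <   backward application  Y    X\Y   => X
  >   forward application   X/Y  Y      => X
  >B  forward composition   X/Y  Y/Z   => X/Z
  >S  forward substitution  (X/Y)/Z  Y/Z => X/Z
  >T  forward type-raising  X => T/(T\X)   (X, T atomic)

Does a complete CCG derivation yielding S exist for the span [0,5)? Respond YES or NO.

NO

S (NP\S)/S PP (S/(S\PP))\PP S\PP
CKY chart[0,5] = {N/(N\NP), NP, NP/(NP\NP), NP/(S\S), PP/(PP\NP), S/(S\NP)}; S ∉ chart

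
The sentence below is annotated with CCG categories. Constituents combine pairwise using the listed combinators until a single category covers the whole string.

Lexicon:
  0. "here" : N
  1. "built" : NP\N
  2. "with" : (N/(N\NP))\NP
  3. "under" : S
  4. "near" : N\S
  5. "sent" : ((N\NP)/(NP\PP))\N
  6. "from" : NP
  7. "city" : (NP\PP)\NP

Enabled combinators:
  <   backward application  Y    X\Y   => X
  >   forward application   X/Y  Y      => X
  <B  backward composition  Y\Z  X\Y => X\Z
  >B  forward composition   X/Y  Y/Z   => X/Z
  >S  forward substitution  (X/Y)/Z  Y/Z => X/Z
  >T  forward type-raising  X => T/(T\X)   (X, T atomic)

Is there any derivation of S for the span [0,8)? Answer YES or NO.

N NP\N (N/(N\NP))\NP S N\S ((N\NP)/(NP\PP))\N NP (NP\PP)\NP
CKY chart[0,8] = {N, N/(N\N), NP/(NP\N), PP/(PP\N), S/(S\N)}; S ∉ chart

NO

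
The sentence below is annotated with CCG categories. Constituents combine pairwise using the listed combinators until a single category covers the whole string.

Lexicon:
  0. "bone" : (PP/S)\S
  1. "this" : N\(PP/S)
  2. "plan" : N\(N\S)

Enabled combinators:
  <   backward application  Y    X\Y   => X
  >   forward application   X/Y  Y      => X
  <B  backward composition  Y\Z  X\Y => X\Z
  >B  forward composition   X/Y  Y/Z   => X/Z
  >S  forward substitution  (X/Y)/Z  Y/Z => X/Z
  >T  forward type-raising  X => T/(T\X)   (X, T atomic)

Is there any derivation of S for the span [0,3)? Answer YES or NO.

(PP/S)\S N\(PP/S) N\(N\S)
CKY chart[0,3] = {N, N/(N\N), NP/(NP\N), PP/(PP\N), S/(S\N)}; S ∉ chart

NO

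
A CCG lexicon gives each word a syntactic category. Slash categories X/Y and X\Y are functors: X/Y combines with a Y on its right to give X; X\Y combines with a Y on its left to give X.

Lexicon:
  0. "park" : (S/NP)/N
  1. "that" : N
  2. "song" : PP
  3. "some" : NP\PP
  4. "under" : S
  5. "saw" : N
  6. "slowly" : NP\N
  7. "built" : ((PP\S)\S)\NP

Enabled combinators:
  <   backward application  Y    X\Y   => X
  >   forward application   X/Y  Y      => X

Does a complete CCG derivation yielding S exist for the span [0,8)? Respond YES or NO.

NO

(S/NP)/N N PP NP\PP S N NP\N ((PP\S)\S)\NP
CKY chart[0,8] = {PP}; S ∉ chart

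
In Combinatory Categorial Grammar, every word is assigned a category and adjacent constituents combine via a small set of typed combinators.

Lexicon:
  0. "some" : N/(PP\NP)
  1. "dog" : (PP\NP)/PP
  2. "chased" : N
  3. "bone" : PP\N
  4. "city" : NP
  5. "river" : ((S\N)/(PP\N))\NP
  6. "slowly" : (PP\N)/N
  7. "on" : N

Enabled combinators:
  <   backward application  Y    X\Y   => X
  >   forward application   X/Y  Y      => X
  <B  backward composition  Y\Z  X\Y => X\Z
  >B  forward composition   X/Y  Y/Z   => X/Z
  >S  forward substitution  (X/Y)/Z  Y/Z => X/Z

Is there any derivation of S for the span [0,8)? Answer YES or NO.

[0,8] S   <
  [0,4] N   >
    [0,2] N/PP   >B
      [0,1] "some" : N/(PP\NP)
      [1,2] "dog" : (PP\NP)/PP
    [2,4] PP   <
      [2,3] "chased" : N
      [3,4] "bone" : PP\N
  [4,8] S\N   >
    [4,6] (S\N)/(PP\N)   <
      [4,5] "city" : NP
      [5,6] "river" : ((S\N)/(PP\N))\NP
    [6,8] PP\N   >
      [6,7] "slowly" : (PP\N)/N
      [7,8] "on" : N

YES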